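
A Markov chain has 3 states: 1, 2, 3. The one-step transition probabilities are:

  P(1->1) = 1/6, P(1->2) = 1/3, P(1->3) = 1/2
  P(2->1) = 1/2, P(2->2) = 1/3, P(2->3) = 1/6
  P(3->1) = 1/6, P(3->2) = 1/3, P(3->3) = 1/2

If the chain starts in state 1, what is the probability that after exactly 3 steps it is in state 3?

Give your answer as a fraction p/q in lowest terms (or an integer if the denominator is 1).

Computing P^3 by repeated multiplication:
P^1 =
  1: [1/6, 1/3, 1/2]
  2: [1/2, 1/3, 1/6]
  3: [1/6, 1/3, 1/2]
P^2 =
  1: [5/18, 1/3, 7/18]
  2: [5/18, 1/3, 7/18]
  3: [5/18, 1/3, 7/18]
P^3 =
  1: [5/18, 1/3, 7/18]
  2: [5/18, 1/3, 7/18]
  3: [5/18, 1/3, 7/18]

(P^3)[1 -> 3] = 7/18

Answer: 7/18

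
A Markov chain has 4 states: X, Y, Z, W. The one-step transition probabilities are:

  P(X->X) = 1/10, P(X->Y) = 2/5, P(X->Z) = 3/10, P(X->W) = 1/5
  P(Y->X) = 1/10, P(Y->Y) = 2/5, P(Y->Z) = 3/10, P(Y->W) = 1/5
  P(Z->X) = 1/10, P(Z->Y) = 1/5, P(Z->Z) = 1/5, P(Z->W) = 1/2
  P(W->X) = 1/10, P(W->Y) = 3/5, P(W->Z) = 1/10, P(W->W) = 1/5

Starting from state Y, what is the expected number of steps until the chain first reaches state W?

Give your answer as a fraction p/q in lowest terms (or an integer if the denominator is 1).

Answer: 110/31

Derivation:
Let h_i = expected steps to first reach W from state i.
Boundary: h_W = 0.
First-step equations for the other states:
  h_X = 1 + 1/10*h_X + 2/5*h_Y + 3/10*h_Z + 1/5*h_W
  h_Y = 1 + 1/10*h_X + 2/5*h_Y + 3/10*h_Z + 1/5*h_W
  h_Z = 1 + 1/10*h_X + 1/5*h_Y + 1/5*h_Z + 1/2*h_W

Substituting h_W = 0 and rearranging gives the linear system (I - Q) h = 1:
  [9/10, -2/5, -3/10] . (h_X, h_Y, h_Z) = 1
  [-1/10, 3/5, -3/10] . (h_X, h_Y, h_Z) = 1
  [-1/10, -1/5, 4/5] . (h_X, h_Y, h_Z) = 1

Solving yields:
  h_X = 110/31
  h_Y = 110/31
  h_Z = 80/31

Starting state is Y, so the expected hitting time is h_Y = 110/31.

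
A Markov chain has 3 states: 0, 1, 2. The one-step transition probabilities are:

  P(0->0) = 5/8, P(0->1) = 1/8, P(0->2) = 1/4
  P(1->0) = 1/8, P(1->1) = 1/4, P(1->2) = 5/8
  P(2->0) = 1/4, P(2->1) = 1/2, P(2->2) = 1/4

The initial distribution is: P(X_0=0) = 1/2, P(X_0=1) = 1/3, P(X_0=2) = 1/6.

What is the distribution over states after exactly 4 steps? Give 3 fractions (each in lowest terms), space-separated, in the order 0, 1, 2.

Propagating the distribution step by step (d_{t+1} = d_t * P):
d_0 = (0=1/2, 1=1/3, 2=1/6)
  d_1[0] = 1/2*5/8 + 1/3*1/8 + 1/6*1/4 = 19/48
  d_1[1] = 1/2*1/8 + 1/3*1/4 + 1/6*1/2 = 11/48
  d_1[2] = 1/2*1/4 + 1/3*5/8 + 1/6*1/4 = 3/8
d_1 = (0=19/48, 1=11/48, 2=3/8)
  d_2[0] = 19/48*5/8 + 11/48*1/8 + 3/8*1/4 = 71/192
  d_2[1] = 19/48*1/8 + 11/48*1/4 + 3/8*1/2 = 113/384
  d_2[2] = 19/48*1/4 + 11/48*5/8 + 3/8*1/4 = 43/128
d_2 = (0=71/192, 1=113/384, 2=43/128)
  d_3[0] = 71/192*5/8 + 113/384*1/8 + 43/128*1/4 = 1081/3072
  d_3[1] = 71/192*1/8 + 113/384*1/4 + 43/128*1/2 = 221/768
  d_3[2] = 71/192*1/4 + 113/384*5/8 + 43/128*1/4 = 369/1024
d_3 = (0=1081/3072, 1=221/768, 2=369/1024)
  d_4[0] = 1081/3072*5/8 + 221/768*1/8 + 369/1024*1/4 = 8503/24576
  d_4[1] = 1081/3072*1/8 + 221/768*1/4 + 369/1024*1/2 = 7277/24576
  d_4[2] = 1081/3072*1/4 + 221/768*5/8 + 369/1024*1/4 = 733/2048
d_4 = (0=8503/24576, 1=7277/24576, 2=733/2048)

Answer: 8503/24576 7277/24576 733/2048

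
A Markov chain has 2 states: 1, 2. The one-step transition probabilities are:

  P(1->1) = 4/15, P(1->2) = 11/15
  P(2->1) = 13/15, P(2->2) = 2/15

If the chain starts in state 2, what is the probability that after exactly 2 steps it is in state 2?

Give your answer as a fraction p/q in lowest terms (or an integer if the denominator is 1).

Computing P^2 by repeated multiplication:
P^1 =
  1: [4/15, 11/15]
  2: [13/15, 2/15]
P^2 =
  1: [53/75, 22/75]
  2: [26/75, 49/75]

(P^2)[2 -> 2] = 49/75

Answer: 49/75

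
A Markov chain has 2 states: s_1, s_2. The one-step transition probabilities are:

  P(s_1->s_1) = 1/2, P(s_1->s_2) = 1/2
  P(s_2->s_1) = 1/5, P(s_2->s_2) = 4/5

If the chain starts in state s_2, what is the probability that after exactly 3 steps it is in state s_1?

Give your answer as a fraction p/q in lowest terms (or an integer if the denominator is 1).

Computing P^3 by repeated multiplication:
P^1 =
  s_1: [1/2, 1/2]
  s_2: [1/5, 4/5]
P^2 =
  s_1: [7/20, 13/20]
  s_2: [13/50, 37/50]
P^3 =
  s_1: [61/200, 139/200]
  s_2: [139/500, 361/500]

(P^3)[s_2 -> s_1] = 139/500

Answer: 139/500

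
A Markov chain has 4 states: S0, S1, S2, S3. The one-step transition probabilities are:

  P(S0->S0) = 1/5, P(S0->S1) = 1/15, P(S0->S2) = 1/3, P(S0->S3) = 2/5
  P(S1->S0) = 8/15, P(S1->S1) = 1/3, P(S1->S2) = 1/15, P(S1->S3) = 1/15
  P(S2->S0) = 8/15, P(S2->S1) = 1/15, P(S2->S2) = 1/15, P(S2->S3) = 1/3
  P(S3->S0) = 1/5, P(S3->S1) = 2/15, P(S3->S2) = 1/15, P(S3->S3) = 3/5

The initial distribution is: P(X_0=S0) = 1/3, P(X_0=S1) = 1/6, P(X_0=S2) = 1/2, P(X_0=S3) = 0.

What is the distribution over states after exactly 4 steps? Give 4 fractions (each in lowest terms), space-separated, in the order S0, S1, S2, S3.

Propagating the distribution step by step (d_{t+1} = d_t * P):
d_0 = (S0=1/3, S1=1/6, S2=1/2, S3=0)
  d_1[S0] = 1/3*1/5 + 1/6*8/15 + 1/2*8/15 + 0*1/5 = 19/45
  d_1[S1] = 1/3*1/15 + 1/6*1/3 + 1/2*1/15 + 0*2/15 = 1/9
  d_1[S2] = 1/3*1/3 + 1/6*1/15 + 1/2*1/15 + 0*1/15 = 7/45
  d_1[S3] = 1/3*2/5 + 1/6*1/15 + 1/2*1/3 + 0*3/5 = 14/45
d_1 = (S0=19/45, S1=1/9, S2=7/45, S3=14/45)
  d_2[S0] = 19/45*1/5 + 1/9*8/15 + 7/45*8/15 + 14/45*1/5 = 13/45
  d_2[S1] = 19/45*1/15 + 1/9*1/3 + 7/45*1/15 + 14/45*2/15 = 79/675
  d_2[S2] = 19/45*1/3 + 1/9*1/15 + 7/45*1/15 + 14/45*1/15 = 121/675
  d_2[S3] = 19/45*2/5 + 1/9*1/15 + 7/45*1/3 + 14/45*3/5 = 56/135
d_2 = (S0=13/45, S1=79/675, S2=121/675, S3=56/135)
  d_3[S0] = 13/45*1/5 + 79/675*8/15 + 121/675*8/15 + 56/135*1/5 = 121/405
  d_3[S1] = 13/45*1/15 + 79/675*1/3 + 121/675*1/15 + 56/135*2/15 = 1271/10125
  d_3[S2] = 13/45*1/3 + 79/675*1/15 + 121/675*1/15 + 56/135*1/15 = 97/675
  d_3[S3] = 13/45*2/5 + 79/675*1/15 + 121/675*1/3 + 56/135*3/5 = 54/125
d_3 = (S0=121/405, S1=1271/10125, S2=97/675, S3=54/125)
  d_4[S0] = 121/405*1/5 + 1271/10125*8/15 + 97/675*8/15 + 54/125*1/5 = 8801/30375
  d_4[S1] = 121/405*1/15 + 1271/10125*1/3 + 97/675*1/15 + 54/125*2/15 = 19583/151875
  d_4[S2] = 121/405*1/3 + 1271/10125*1/15 + 97/675*1/15 + 54/125*1/15 = 889/6075
  d_4[S3] = 121/405*2/5 + 1271/10125*1/15 + 97/675*1/3 + 54/125*3/5 = 66062/151875
d_4 = (S0=8801/30375, S1=19583/151875, S2=889/6075, S3=66062/151875)

Answer: 8801/30375 19583/151875 889/6075 66062/151875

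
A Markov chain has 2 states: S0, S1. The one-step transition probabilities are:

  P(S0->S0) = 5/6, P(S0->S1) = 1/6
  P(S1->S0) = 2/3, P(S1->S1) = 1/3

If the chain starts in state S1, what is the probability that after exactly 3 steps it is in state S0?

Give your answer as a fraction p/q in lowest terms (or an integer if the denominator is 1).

Computing P^3 by repeated multiplication:
P^1 =
  S0: [5/6, 1/6]
  S1: [2/3, 1/3]
P^2 =
  S0: [29/36, 7/36]
  S1: [7/9, 2/9]
P^3 =
  S0: [173/216, 43/216]
  S1: [43/54, 11/54]

(P^3)[S1 -> S0] = 43/54

Answer: 43/54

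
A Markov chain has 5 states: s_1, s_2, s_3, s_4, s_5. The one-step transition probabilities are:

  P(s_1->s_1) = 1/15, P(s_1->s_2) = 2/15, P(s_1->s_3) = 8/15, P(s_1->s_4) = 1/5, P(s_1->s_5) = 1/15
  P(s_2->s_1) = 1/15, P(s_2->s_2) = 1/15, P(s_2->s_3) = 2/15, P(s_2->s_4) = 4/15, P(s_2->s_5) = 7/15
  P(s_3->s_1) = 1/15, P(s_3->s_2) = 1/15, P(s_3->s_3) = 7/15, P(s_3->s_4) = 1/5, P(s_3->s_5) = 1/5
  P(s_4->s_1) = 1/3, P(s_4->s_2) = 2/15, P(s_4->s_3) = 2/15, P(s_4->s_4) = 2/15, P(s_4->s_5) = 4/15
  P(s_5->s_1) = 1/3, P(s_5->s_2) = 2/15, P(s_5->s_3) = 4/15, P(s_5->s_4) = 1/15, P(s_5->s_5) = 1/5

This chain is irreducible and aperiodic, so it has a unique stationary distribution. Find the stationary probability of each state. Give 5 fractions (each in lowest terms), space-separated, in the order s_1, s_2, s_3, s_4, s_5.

The stationary distribution satisfies pi = pi * P, i.e.:
  pi_s_1 = 1/15*pi_s_1 + 1/15*pi_s_2 + 1/15*pi_s_3 + 1/3*pi_s_4 + 1/3*pi_s_5
  pi_s_2 = 2/15*pi_s_1 + 1/15*pi_s_2 + 1/15*pi_s_3 + 2/15*pi_s_4 + 2/15*pi_s_5
  pi_s_3 = 8/15*pi_s_1 + 2/15*pi_s_2 + 7/15*pi_s_3 + 2/15*pi_s_4 + 4/15*pi_s_5
  pi_s_4 = 1/5*pi_s_1 + 4/15*pi_s_2 + 1/5*pi_s_3 + 2/15*pi_s_4 + 1/15*pi_s_5
  pi_s_5 = 1/15*pi_s_1 + 7/15*pi_s_2 + 1/5*pi_s_3 + 4/15*pi_s_4 + 1/5*pi_s_5
with normalization: pi_s_1 + pi_s_2 + pi_s_3 + pi_s_4 + pi_s_5 = 1.

Using the first 4 balance equations plus normalization, the linear system A*pi = b is:
  [-14/15, 1/15, 1/15, 1/3, 1/3] . pi = 0
  [2/15, -14/15, 1/15, 2/15, 2/15] . pi = 0
  [8/15, 2/15, -8/15, 2/15, 4/15] . pi = 0
  [1/5, 4/15, 1/5, -13/15, 1/15] . pi = 0
  [1, 1, 1, 1, 1] . pi = 1

Solving yields:
  pi_s_1 = 1541/9127
  pi_s_2 = 2833/27381
  pi_s_3 = 9434/27381
  pi_s_4 = 4571/27381
  pi_s_5 = 5920/27381

Verification (pi * P):
  1541/9127*1/15 + 2833/27381*1/15 + 9434/27381*1/15 + 4571/27381*1/3 + 5920/27381*1/3 = 1541/9127 = pi_s_1  (ok)
  1541/9127*2/15 + 2833/27381*1/15 + 9434/27381*1/15 + 4571/27381*2/15 + 5920/27381*2/15 = 2833/27381 = pi_s_2  (ok)
  1541/9127*8/15 + 2833/27381*2/15 + 9434/27381*7/15 + 4571/27381*2/15 + 5920/27381*4/15 = 9434/27381 = pi_s_3  (ok)
  1541/9127*1/5 + 2833/27381*4/15 + 9434/27381*1/5 + 4571/27381*2/15 + 5920/27381*1/15 = 4571/27381 = pi_s_4  (ok)
  1541/9127*1/15 + 2833/27381*7/15 + 9434/27381*1/5 + 4571/27381*4/15 + 5920/27381*1/5 = 5920/27381 = pi_s_5  (ok)

Answer: 1541/9127 2833/27381 9434/27381 4571/27381 5920/27381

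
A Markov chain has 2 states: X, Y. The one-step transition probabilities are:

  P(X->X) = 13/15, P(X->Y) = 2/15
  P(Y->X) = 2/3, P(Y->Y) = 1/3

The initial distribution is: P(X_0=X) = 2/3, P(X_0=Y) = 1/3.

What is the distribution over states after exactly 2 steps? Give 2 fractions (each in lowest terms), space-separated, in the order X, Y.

Answer: 62/75 13/75

Derivation:
Propagating the distribution step by step (d_{t+1} = d_t * P):
d_0 = (X=2/3, Y=1/3)
  d_1[X] = 2/3*13/15 + 1/3*2/3 = 4/5
  d_1[Y] = 2/3*2/15 + 1/3*1/3 = 1/5
d_1 = (X=4/5, Y=1/5)
  d_2[X] = 4/5*13/15 + 1/5*2/3 = 62/75
  d_2[Y] = 4/5*2/15 + 1/5*1/3 = 13/75
d_2 = (X=62/75, Y=13/75)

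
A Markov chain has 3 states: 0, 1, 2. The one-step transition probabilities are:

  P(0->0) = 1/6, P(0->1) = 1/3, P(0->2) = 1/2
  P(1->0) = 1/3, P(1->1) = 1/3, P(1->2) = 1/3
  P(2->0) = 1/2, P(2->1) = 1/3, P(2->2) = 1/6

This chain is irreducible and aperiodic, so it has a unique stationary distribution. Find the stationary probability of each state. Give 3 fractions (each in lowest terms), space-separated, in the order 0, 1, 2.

Answer: 1/3 1/3 1/3

Derivation:
The stationary distribution satisfies pi = pi * P, i.e.:
  pi_0 = 1/6*pi_0 + 1/3*pi_1 + 1/2*pi_2
  pi_1 = 1/3*pi_0 + 1/3*pi_1 + 1/3*pi_2
  pi_2 = 1/2*pi_0 + 1/3*pi_1 + 1/6*pi_2
with normalization: pi_0 + pi_1 + pi_2 = 1.

Using the first 2 balance equations plus normalization, the linear system A*pi = b is:
  [-5/6, 1/3, 1/2] . pi = 0
  [1/3, -2/3, 1/3] . pi = 0
  [1, 1, 1] . pi = 1

Solving yields:
  pi_0 = 1/3
  pi_1 = 1/3
  pi_2 = 1/3

Verification (pi * P):
  1/3*1/6 + 1/3*1/3 + 1/3*1/2 = 1/3 = pi_0  (ok)
  1/3*1/3 + 1/3*1/3 + 1/3*1/3 = 1/3 = pi_1  (ok)
  1/3*1/2 + 1/3*1/3 + 1/3*1/6 = 1/3 = pi_2  (ok)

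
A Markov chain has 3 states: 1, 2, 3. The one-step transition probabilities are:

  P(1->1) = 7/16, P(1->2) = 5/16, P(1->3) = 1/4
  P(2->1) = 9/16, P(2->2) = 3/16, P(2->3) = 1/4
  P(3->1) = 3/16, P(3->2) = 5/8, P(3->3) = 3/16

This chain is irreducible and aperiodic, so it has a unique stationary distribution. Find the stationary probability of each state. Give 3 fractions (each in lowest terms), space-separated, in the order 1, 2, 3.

Answer: 43/102 35/102 4/17

Derivation:
The stationary distribution satisfies pi = pi * P, i.e.:
  pi_1 = 7/16*pi_1 + 9/16*pi_2 + 3/16*pi_3
  pi_2 = 5/16*pi_1 + 3/16*pi_2 + 5/8*pi_3
  pi_3 = 1/4*pi_1 + 1/4*pi_2 + 3/16*pi_3
with normalization: pi_1 + pi_2 + pi_3 = 1.

Using the first 2 balance equations plus normalization, the linear system A*pi = b is:
  [-9/16, 9/16, 3/16] . pi = 0
  [5/16, -13/16, 5/8] . pi = 0
  [1, 1, 1] . pi = 1

Solving yields:
  pi_1 = 43/102
  pi_2 = 35/102
  pi_3 = 4/17

Verification (pi * P):
  43/102*7/16 + 35/102*9/16 + 4/17*3/16 = 43/102 = pi_1  (ok)
  43/102*5/16 + 35/102*3/16 + 4/17*5/8 = 35/102 = pi_2  (ok)
  43/102*1/4 + 35/102*1/4 + 4/17*3/16 = 4/17 = pi_3  (ok)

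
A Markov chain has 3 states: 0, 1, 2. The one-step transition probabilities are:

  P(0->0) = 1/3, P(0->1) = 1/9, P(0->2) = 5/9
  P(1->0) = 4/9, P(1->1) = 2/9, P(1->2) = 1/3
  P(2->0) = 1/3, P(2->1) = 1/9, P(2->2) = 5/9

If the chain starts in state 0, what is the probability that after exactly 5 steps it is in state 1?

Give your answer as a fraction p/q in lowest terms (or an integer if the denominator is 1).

Answer: 7381/59049

Derivation:
Computing P^5 by repeated multiplication:
P^1 =
  0: [1/3, 1/9, 5/9]
  1: [4/9, 2/9, 1/3]
  2: [1/3, 1/9, 5/9]
P^2 =
  0: [28/81, 10/81, 43/81]
  1: [29/81, 11/81, 41/81]
  2: [28/81, 10/81, 43/81]
P^3 =
  0: [253/729, 91/729, 385/729]
  1: [254/729, 92/729, 383/729]
  2: [253/729, 91/729, 385/729]
P^4 =
  0: [2278/6561, 820/6561, 3463/6561]
  1: [2279/6561, 821/6561, 3461/6561]
  2: [2278/6561, 820/6561, 3463/6561]
P^5 =
  0: [20503/59049, 7381/59049, 31165/59049]
  1: [20504/59049, 7382/59049, 31163/59049]
  2: [20503/59049, 7381/59049, 31165/59049]

(P^5)[0 -> 1] = 7381/59049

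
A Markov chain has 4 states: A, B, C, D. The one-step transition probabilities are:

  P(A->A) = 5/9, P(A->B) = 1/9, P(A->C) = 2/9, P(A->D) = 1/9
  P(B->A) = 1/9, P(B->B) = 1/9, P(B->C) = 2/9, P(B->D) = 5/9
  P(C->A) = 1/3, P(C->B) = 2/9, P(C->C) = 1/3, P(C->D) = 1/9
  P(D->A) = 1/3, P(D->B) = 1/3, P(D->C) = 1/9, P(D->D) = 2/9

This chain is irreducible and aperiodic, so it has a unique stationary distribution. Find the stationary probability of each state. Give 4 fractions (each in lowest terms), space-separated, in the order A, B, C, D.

Answer: 97/258 95/516 115/516 28/129

Derivation:
The stationary distribution satisfies pi = pi * P, i.e.:
  pi_A = 5/9*pi_A + 1/9*pi_B + 1/3*pi_C + 1/3*pi_D
  pi_B = 1/9*pi_A + 1/9*pi_B + 2/9*pi_C + 1/3*pi_D
  pi_C = 2/9*pi_A + 2/9*pi_B + 1/3*pi_C + 1/9*pi_D
  pi_D = 1/9*pi_A + 5/9*pi_B + 1/9*pi_C + 2/9*pi_D
with normalization: pi_A + pi_B + pi_C + pi_D = 1.

Using the first 3 balance equations plus normalization, the linear system A*pi = b is:
  [-4/9, 1/9, 1/3, 1/3] . pi = 0
  [1/9, -8/9, 2/9, 1/3] . pi = 0
  [2/9, 2/9, -2/3, 1/9] . pi = 0
  [1, 1, 1, 1] . pi = 1

Solving yields:
  pi_A = 97/258
  pi_B = 95/516
  pi_C = 115/516
  pi_D = 28/129

Verification (pi * P):
  97/258*5/9 + 95/516*1/9 + 115/516*1/3 + 28/129*1/3 = 97/258 = pi_A  (ok)
  97/258*1/9 + 95/516*1/9 + 115/516*2/9 + 28/129*1/3 = 95/516 = pi_B  (ok)
  97/258*2/9 + 95/516*2/9 + 115/516*1/3 + 28/129*1/9 = 115/516 = pi_C  (ok)
  97/258*1/9 + 95/516*5/9 + 115/516*1/9 + 28/129*2/9 = 28/129 = pi_D  (ok)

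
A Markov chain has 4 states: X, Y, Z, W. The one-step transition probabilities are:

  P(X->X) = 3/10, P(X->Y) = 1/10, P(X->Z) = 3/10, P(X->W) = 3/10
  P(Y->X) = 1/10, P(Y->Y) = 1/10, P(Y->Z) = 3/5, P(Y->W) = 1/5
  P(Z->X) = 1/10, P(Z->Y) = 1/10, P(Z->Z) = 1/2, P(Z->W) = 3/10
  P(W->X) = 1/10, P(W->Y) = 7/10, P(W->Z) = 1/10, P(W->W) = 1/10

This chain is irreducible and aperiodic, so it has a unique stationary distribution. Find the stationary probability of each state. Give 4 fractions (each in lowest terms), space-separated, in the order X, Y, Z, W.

The stationary distribution satisfies pi = pi * P, i.e.:
  pi_X = 3/10*pi_X + 1/10*pi_Y + 1/10*pi_Z + 1/10*pi_W
  pi_Y = 1/10*pi_X + 1/10*pi_Y + 1/10*pi_Z + 7/10*pi_W
  pi_Z = 3/10*pi_X + 3/5*pi_Y + 1/2*pi_Z + 1/10*pi_W
  pi_W = 3/10*pi_X + 1/5*pi_Y + 3/10*pi_Z + 1/10*pi_W
with normalization: pi_X + pi_Y + pi_Z + pi_W = 1.

Using the first 3 balance equations plus normalization, the linear system A*pi = b is:
  [-7/10, 1/10, 1/10, 1/10] . pi = 0
  [1/10, -9/10, 1/10, 7/10] . pi = 0
  [3/10, 3/5, -1/2, 1/10] . pi = 0
  [1, 1, 1, 1] . pi = 1

Solving yields:
  pi_X = 1/8
  pi_Y = 5/21
  pi_Z = 205/504
  pi_W = 29/126

Verification (pi * P):
  1/8*3/10 + 5/21*1/10 + 205/504*1/10 + 29/126*1/10 = 1/8 = pi_X  (ok)
  1/8*1/10 + 5/21*1/10 + 205/504*1/10 + 29/126*7/10 = 5/21 = pi_Y  (ok)
  1/8*3/10 + 5/21*3/5 + 205/504*1/2 + 29/126*1/10 = 205/504 = pi_Z  (ok)
  1/8*3/10 + 5/21*1/5 + 205/504*3/10 + 29/126*1/10 = 29/126 = pi_W  (ok)

Answer: 1/8 5/21 205/504 29/126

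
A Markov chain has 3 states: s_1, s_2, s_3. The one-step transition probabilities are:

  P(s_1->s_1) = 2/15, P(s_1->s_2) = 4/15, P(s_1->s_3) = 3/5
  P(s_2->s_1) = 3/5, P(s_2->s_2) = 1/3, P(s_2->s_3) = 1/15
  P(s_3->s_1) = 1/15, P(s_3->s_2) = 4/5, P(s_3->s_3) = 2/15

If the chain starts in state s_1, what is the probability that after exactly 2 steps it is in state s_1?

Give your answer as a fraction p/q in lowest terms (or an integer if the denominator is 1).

Answer: 49/225

Derivation:
Computing P^2 by repeated multiplication:
P^1 =
  s_1: [2/15, 4/15, 3/5]
  s_2: [3/5, 1/3, 1/15]
  s_3: [1/15, 4/5, 2/15]
P^2 =
  s_1: [49/225, 136/225, 8/45]
  s_2: [64/225, 73/225, 88/225]
  s_3: [112/225, 88/225, 1/9]

(P^2)[s_1 -> s_1] = 49/225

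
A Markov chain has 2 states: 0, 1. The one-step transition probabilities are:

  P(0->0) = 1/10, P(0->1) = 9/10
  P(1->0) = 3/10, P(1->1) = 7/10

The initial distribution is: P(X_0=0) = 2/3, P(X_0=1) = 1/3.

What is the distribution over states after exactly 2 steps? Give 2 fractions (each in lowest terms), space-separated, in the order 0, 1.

Answer: 4/15 11/15

Derivation:
Propagating the distribution step by step (d_{t+1} = d_t * P):
d_0 = (0=2/3, 1=1/3)
  d_1[0] = 2/3*1/10 + 1/3*3/10 = 1/6
  d_1[1] = 2/3*9/10 + 1/3*7/10 = 5/6
d_1 = (0=1/6, 1=5/6)
  d_2[0] = 1/6*1/10 + 5/6*3/10 = 4/15
  d_2[1] = 1/6*9/10 + 5/6*7/10 = 11/15
d_2 = (0=4/15, 1=11/15)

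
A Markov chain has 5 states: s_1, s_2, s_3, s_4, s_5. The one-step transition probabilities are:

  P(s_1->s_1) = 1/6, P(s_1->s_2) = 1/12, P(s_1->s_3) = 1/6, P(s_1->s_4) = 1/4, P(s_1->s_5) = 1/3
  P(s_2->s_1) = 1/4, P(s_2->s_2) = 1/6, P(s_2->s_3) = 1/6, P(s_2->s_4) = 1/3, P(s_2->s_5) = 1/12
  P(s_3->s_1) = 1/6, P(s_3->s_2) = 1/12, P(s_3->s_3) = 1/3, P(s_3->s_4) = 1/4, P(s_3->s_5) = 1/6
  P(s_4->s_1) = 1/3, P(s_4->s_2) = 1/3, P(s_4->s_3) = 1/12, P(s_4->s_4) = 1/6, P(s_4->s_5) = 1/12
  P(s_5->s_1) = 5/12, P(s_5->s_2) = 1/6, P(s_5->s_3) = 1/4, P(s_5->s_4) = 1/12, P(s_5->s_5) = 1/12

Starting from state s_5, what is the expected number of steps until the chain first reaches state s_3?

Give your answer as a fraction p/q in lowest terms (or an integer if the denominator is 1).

Answer: 3252/581

Derivation:
Let h_i = expected steps to first reach s_3 from state i.
Boundary: h_s_3 = 0.
First-step equations for the other states:
  h_s_1 = 1 + 1/6*h_s_1 + 1/12*h_s_2 + 1/6*h_s_3 + 1/4*h_s_4 + 1/3*h_s_5
  h_s_2 = 1 + 1/4*h_s_1 + 1/6*h_s_2 + 1/6*h_s_3 + 1/3*h_s_4 + 1/12*h_s_5
  h_s_4 = 1 + 1/3*h_s_1 + 1/3*h_s_2 + 1/12*h_s_3 + 1/6*h_s_4 + 1/12*h_s_5
  h_s_5 = 1 + 5/12*h_s_1 + 1/6*h_s_2 + 1/4*h_s_3 + 1/12*h_s_4 + 1/12*h_s_5

Substituting h_s_3 = 0 and rearranging gives the linear system (I - Q) h = 1:
  [5/6, -1/12, -1/4, -1/3] . (h_s_1, h_s_2, h_s_4, h_s_5) = 1
  [-1/4, 5/6, -1/3, -1/12] . (h_s_1, h_s_2, h_s_4, h_s_5) = 1
  [-1/3, -1/3, 5/6, -1/12] . (h_s_1, h_s_2, h_s_4, h_s_5) = 1
  [-5/12, -1/6, -1/12, 11/12] . (h_s_1, h_s_2, h_s_4, h_s_5) = 1

Solving yields:
  h_s_1 = 504/83
  h_s_2 = 3636/581
  h_s_4 = 3888/581
  h_s_5 = 3252/581

Starting state is s_5, so the expected hitting time is h_s_5 = 3252/581.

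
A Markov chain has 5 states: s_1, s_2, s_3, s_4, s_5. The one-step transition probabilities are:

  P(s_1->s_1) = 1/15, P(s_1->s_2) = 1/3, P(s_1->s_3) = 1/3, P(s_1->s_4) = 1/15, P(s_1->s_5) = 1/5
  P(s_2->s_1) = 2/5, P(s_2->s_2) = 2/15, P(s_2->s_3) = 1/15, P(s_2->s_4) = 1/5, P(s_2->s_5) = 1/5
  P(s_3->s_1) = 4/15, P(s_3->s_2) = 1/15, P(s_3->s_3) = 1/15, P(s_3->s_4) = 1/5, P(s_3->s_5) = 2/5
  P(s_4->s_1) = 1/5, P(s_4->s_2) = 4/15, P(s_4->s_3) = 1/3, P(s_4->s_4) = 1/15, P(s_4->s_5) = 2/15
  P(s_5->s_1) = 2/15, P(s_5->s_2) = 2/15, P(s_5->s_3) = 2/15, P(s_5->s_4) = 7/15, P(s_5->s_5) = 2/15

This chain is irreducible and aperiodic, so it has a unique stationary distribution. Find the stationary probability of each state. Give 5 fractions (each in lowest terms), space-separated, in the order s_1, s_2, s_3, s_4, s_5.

The stationary distribution satisfies pi = pi * P, i.e.:
  pi_s_1 = 1/15*pi_s_1 + 2/5*pi_s_2 + 4/15*pi_s_3 + 1/5*pi_s_4 + 2/15*pi_s_5
  pi_s_2 = 1/3*pi_s_1 + 2/15*pi_s_2 + 1/15*pi_s_3 + 4/15*pi_s_4 + 2/15*pi_s_5
  pi_s_3 = 1/3*pi_s_1 + 1/15*pi_s_2 + 1/15*pi_s_3 + 1/3*pi_s_4 + 2/15*pi_s_5
  pi_s_4 = 1/15*pi_s_1 + 1/5*pi_s_2 + 1/5*pi_s_3 + 1/15*pi_s_4 + 7/15*pi_s_5
  pi_s_5 = 1/5*pi_s_1 + 1/5*pi_s_2 + 2/5*pi_s_3 + 2/15*pi_s_4 + 2/15*pi_s_5
with normalization: pi_s_1 + pi_s_2 + pi_s_3 + pi_s_4 + pi_s_5 = 1.

Using the first 4 balance equations plus normalization, the linear system A*pi = b is:
  [-14/15, 2/5, 4/15, 1/5, 2/15] . pi = 0
  [1/3, -13/15, 1/15, 4/15, 2/15] . pi = 0
  [1/3, 1/15, -14/15, 1/3, 2/15] . pi = 0
  [1/15, 1/5, 1/5, -14/15, 7/15] . pi = 0
  [1, 1, 1, 1, 1] . pi = 1

Solving yields:
  pi_s_1 = 5727/27446
  pi_s_2 = 15583/82338
  pi_s_3 = 7825/41169
  pi_s_4 = 8294/41169
  pi_s_5 = 8668/41169

Verification (pi * P):
  5727/27446*1/15 + 15583/82338*2/5 + 7825/41169*4/15 + 8294/41169*1/5 + 8668/41169*2/15 = 5727/27446 = pi_s_1  (ok)
  5727/27446*1/3 + 15583/82338*2/15 + 7825/41169*1/15 + 8294/41169*4/15 + 8668/41169*2/15 = 15583/82338 = pi_s_2  (ok)
  5727/27446*1/3 + 15583/82338*1/15 + 7825/41169*1/15 + 8294/41169*1/3 + 8668/41169*2/15 = 7825/41169 = pi_s_3  (ok)
  5727/27446*1/15 + 15583/82338*1/5 + 7825/41169*1/5 + 8294/41169*1/15 + 8668/41169*7/15 = 8294/41169 = pi_s_4  (ok)
  5727/27446*1/5 + 15583/82338*1/5 + 7825/41169*2/5 + 8294/41169*2/15 + 8668/41169*2/15 = 8668/41169 = pi_s_5  (ok)

Answer: 5727/27446 15583/82338 7825/41169 8294/41169 8668/41169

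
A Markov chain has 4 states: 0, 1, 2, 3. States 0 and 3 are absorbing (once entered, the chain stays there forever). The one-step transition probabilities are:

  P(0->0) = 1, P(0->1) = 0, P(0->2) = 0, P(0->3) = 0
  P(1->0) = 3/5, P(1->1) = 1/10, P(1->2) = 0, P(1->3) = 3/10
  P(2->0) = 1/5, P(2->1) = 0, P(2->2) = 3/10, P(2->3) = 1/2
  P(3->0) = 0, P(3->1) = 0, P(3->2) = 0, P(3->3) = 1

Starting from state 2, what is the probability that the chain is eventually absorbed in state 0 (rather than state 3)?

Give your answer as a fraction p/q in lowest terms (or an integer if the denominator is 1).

Answer: 2/7

Derivation:
Let a_i = P(absorbed in 0 | start in state i).
Boundary conditions: a_0 = 1, a_3 = 0.
For each transient state i, a_i = sum_j P(i->j) * a_j:
  a_1 = 3/5*a_0 + 1/10*a_1 + 0*a_2 + 3/10*a_3
  a_2 = 1/5*a_0 + 0*a_1 + 3/10*a_2 + 1/2*a_3

Substituting a_0 = 1 and a_3 = 0, rearrange to (I - Q) a = r where r[i] = P(i -> 0):
  [9/10, 0] . (a_1, a_2) = 3/5
  [0, 7/10] . (a_1, a_2) = 1/5

Solving yields:
  a_1 = 2/3
  a_2 = 2/7

Starting state is 2, so the absorption probability is a_2 = 2/7.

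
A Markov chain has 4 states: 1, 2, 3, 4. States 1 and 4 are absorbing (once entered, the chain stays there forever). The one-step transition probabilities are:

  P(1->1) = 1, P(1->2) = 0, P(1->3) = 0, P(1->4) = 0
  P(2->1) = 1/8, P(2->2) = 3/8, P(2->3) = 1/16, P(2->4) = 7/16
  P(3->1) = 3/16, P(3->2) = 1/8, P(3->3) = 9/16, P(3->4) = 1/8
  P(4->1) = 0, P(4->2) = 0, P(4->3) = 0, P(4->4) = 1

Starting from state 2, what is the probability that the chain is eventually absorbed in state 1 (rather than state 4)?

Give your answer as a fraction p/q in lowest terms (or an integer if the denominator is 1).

Answer: 1/4

Derivation:
Let a_i = P(absorbed in 1 | start in state i).
Boundary conditions: a_1 = 1, a_4 = 0.
For each transient state i, a_i = sum_j P(i->j) * a_j:
  a_2 = 1/8*a_1 + 3/8*a_2 + 1/16*a_3 + 7/16*a_4
  a_3 = 3/16*a_1 + 1/8*a_2 + 9/16*a_3 + 1/8*a_4

Substituting a_1 = 1 and a_4 = 0, rearrange to (I - Q) a = r where r[i] = P(i -> 1):
  [5/8, -1/16] . (a_2, a_3) = 1/8
  [-1/8, 7/16] . (a_2, a_3) = 3/16

Solving yields:
  a_2 = 1/4
  a_3 = 1/2

Starting state is 2, so the absorption probability is a_2 = 1/4.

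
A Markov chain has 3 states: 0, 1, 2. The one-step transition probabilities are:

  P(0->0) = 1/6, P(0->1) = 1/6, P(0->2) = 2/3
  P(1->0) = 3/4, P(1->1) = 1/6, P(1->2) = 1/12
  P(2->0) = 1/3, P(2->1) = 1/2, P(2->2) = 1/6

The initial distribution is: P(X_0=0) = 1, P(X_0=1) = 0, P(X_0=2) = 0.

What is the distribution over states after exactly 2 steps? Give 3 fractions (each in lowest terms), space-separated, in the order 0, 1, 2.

Propagating the distribution step by step (d_{t+1} = d_t * P):
d_0 = (0=1, 1=0, 2=0)
  d_1[0] = 1*1/6 + 0*3/4 + 0*1/3 = 1/6
  d_1[1] = 1*1/6 + 0*1/6 + 0*1/2 = 1/6
  d_1[2] = 1*2/3 + 0*1/12 + 0*1/6 = 2/3
d_1 = (0=1/6, 1=1/6, 2=2/3)
  d_2[0] = 1/6*1/6 + 1/6*3/4 + 2/3*1/3 = 3/8
  d_2[1] = 1/6*1/6 + 1/6*1/6 + 2/3*1/2 = 7/18
  d_2[2] = 1/6*2/3 + 1/6*1/12 + 2/3*1/6 = 17/72
d_2 = (0=3/8, 1=7/18, 2=17/72)

Answer: 3/8 7/18 17/72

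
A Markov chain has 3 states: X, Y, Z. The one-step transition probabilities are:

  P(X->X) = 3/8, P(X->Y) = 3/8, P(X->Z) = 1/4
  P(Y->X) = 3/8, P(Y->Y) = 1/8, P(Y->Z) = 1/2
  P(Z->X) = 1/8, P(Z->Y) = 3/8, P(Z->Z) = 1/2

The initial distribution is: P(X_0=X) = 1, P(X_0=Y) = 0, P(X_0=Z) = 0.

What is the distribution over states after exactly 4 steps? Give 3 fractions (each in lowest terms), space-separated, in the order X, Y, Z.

Answer: 69/256 153/512 221/512

Derivation:
Propagating the distribution step by step (d_{t+1} = d_t * P):
d_0 = (X=1, Y=0, Z=0)
  d_1[X] = 1*3/8 + 0*3/8 + 0*1/8 = 3/8
  d_1[Y] = 1*3/8 + 0*1/8 + 0*3/8 = 3/8
  d_1[Z] = 1*1/4 + 0*1/2 + 0*1/2 = 1/4
d_1 = (X=3/8, Y=3/8, Z=1/4)
  d_2[X] = 3/8*3/8 + 3/8*3/8 + 1/4*1/8 = 5/16
  d_2[Y] = 3/8*3/8 + 3/8*1/8 + 1/4*3/8 = 9/32
  d_2[Z] = 3/8*1/4 + 3/8*1/2 + 1/4*1/2 = 13/32
d_2 = (X=5/16, Y=9/32, Z=13/32)
  d_3[X] = 5/16*3/8 + 9/32*3/8 + 13/32*1/8 = 35/128
  d_3[Y] = 5/16*3/8 + 9/32*1/8 + 13/32*3/8 = 39/128
  d_3[Z] = 5/16*1/4 + 9/32*1/2 + 13/32*1/2 = 27/64
d_3 = (X=35/128, Y=39/128, Z=27/64)
  d_4[X] = 35/128*3/8 + 39/128*3/8 + 27/64*1/8 = 69/256
  d_4[Y] = 35/128*3/8 + 39/128*1/8 + 27/64*3/8 = 153/512
  d_4[Z] = 35/128*1/4 + 39/128*1/2 + 27/64*1/2 = 221/512
d_4 = (X=69/256, Y=153/512, Z=221/512)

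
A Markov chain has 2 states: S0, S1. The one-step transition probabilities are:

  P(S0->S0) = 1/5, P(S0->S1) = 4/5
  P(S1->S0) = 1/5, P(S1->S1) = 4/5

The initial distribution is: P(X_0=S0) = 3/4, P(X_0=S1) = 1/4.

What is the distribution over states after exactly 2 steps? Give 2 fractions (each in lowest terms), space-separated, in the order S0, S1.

Answer: 1/5 4/5

Derivation:
Propagating the distribution step by step (d_{t+1} = d_t * P):
d_0 = (S0=3/4, S1=1/4)
  d_1[S0] = 3/4*1/5 + 1/4*1/5 = 1/5
  d_1[S1] = 3/4*4/5 + 1/4*4/5 = 4/5
d_1 = (S0=1/5, S1=4/5)
  d_2[S0] = 1/5*1/5 + 4/5*1/5 = 1/5
  d_2[S1] = 1/5*4/5 + 4/5*4/5 = 4/5
d_2 = (S0=1/5, S1=4/5)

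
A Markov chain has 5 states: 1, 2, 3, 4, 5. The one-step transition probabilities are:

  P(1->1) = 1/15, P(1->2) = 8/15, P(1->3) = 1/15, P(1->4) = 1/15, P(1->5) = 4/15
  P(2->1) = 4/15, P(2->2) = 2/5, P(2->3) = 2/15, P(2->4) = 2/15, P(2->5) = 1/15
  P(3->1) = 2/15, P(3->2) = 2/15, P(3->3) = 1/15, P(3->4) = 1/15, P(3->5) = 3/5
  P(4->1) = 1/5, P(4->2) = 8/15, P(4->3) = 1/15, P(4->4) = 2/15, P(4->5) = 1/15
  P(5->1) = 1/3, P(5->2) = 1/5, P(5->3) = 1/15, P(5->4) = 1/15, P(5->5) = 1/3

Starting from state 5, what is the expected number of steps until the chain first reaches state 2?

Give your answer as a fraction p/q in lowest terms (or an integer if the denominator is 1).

Answer: 59850/18019

Derivation:
Let h_i = expected steps to first reach 2 from state i.
Boundary: h_2 = 0.
First-step equations for the other states:
  h_1 = 1 + 1/15*h_1 + 8/15*h_2 + 1/15*h_3 + 1/15*h_4 + 4/15*h_5
  h_3 = 1 + 2/15*h_1 + 2/15*h_2 + 1/15*h_3 + 1/15*h_4 + 3/5*h_5
  h_4 = 1 + 1/5*h_1 + 8/15*h_2 + 1/15*h_3 + 2/15*h_4 + 1/15*h_5
  h_5 = 1 + 1/3*h_1 + 1/5*h_2 + 1/15*h_3 + 1/15*h_4 + 1/3*h_5

Substituting h_2 = 0 and rearranging gives the linear system (I - Q) h = 1:
  [14/15, -1/15, -1/15, -4/15] . (h_1, h_3, h_4, h_5) = 1
  [-2/15, 14/15, -1/15, -3/5] . (h_1, h_3, h_4, h_5) = 1
  [-1/5, -1/15, 13/15, -1/15] . (h_1, h_3, h_4, h_5) = 1
  [-1/3, -1/15, -1/15, 2/3] . (h_1, h_3, h_4, h_5) = 1

Solving yields:
  h_1 = 44100/18019
  h_3 = 66990/18019
  h_4 = 40725/18019
  h_5 = 59850/18019

Starting state is 5, so the expected hitting time is h_5 = 59850/18019.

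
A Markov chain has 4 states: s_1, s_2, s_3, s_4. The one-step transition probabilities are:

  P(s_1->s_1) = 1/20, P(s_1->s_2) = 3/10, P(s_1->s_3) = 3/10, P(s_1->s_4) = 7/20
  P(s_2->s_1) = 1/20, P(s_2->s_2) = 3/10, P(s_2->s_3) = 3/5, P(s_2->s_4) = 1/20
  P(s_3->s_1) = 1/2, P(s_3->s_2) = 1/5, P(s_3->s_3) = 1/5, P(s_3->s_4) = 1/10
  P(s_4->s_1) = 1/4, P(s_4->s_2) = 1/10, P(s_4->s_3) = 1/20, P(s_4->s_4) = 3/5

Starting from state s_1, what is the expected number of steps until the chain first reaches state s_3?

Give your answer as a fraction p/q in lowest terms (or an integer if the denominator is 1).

Answer: 1380/377

Derivation:
Let h_i = expected steps to first reach s_3 from state i.
Boundary: h_s_3 = 0.
First-step equations for the other states:
  h_s_1 = 1 + 1/20*h_s_1 + 3/10*h_s_2 + 3/10*h_s_3 + 7/20*h_s_4
  h_s_2 = 1 + 1/20*h_s_1 + 3/10*h_s_2 + 3/5*h_s_3 + 1/20*h_s_4
  h_s_4 = 1 + 1/4*h_s_1 + 1/10*h_s_2 + 1/20*h_s_3 + 3/5*h_s_4

Substituting h_s_3 = 0 and rearranging gives the linear system (I - Q) h = 1:
  [19/20, -3/10, -7/20] . (h_s_1, h_s_2, h_s_4) = 1
  [-1/20, 7/10, -1/20] . (h_s_1, h_s_2, h_s_4) = 1
  [-1/4, -1/10, 2/5] . (h_s_1, h_s_2, h_s_4) = 1

Solving yields:
  h_s_1 = 1380/377
  h_s_2 = 60/29
  h_s_4 = 2000/377

Starting state is s_1, so the expected hitting time is h_s_1 = 1380/377.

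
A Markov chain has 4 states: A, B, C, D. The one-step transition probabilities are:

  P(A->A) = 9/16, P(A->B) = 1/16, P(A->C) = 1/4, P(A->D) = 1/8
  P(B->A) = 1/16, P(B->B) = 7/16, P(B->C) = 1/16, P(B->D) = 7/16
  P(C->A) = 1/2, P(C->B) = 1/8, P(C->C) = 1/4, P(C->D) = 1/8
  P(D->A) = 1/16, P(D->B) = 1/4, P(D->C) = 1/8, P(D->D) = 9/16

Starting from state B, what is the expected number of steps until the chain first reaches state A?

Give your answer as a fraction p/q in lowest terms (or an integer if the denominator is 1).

Answer: 1496/167

Derivation:
Let h_i = expected steps to first reach A from state i.
Boundary: h_A = 0.
First-step equations for the other states:
  h_B = 1 + 1/16*h_A + 7/16*h_B + 1/16*h_C + 7/16*h_D
  h_C = 1 + 1/2*h_A + 1/8*h_B + 1/4*h_C + 1/8*h_D
  h_D = 1 + 1/16*h_A + 1/4*h_B + 1/8*h_C + 9/16*h_D

Substituting h_A = 0 and rearranging gives the linear system (I - Q) h = 1:
  [9/16, -1/16, -7/16] . (h_B, h_C, h_D) = 1
  [-1/8, 3/4, -1/8] . (h_B, h_C, h_D) = 1
  [-1/4, -1/8, 7/16] . (h_B, h_C, h_D) = 1

Solving yields:
  h_B = 1496/167
  h_C = 712/167
  h_D = 1440/167

Starting state is B, so the expected hitting time is h_B = 1496/167.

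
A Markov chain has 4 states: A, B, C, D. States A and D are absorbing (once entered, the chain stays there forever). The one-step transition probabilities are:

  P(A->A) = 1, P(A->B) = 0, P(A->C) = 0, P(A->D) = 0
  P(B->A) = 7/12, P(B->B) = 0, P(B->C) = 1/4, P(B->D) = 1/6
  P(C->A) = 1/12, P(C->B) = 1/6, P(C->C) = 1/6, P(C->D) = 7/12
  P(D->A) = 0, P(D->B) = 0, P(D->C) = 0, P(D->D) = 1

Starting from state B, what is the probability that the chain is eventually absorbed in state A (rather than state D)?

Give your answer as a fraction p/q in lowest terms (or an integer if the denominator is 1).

Answer: 73/114

Derivation:
Let a_i = P(absorbed in A | start in state i).
Boundary conditions: a_A = 1, a_D = 0.
For each transient state i, a_i = sum_j P(i->j) * a_j:
  a_B = 7/12*a_A + 0*a_B + 1/4*a_C + 1/6*a_D
  a_C = 1/12*a_A + 1/6*a_B + 1/6*a_C + 7/12*a_D

Substituting a_A = 1 and a_D = 0, rearrange to (I - Q) a = r where r[i] = P(i -> A):
  [1, -1/4] . (a_B, a_C) = 7/12
  [-1/6, 5/6] . (a_B, a_C) = 1/12

Solving yields:
  a_B = 73/114
  a_C = 13/57

Starting state is B, so the absorption probability is a_B = 73/114.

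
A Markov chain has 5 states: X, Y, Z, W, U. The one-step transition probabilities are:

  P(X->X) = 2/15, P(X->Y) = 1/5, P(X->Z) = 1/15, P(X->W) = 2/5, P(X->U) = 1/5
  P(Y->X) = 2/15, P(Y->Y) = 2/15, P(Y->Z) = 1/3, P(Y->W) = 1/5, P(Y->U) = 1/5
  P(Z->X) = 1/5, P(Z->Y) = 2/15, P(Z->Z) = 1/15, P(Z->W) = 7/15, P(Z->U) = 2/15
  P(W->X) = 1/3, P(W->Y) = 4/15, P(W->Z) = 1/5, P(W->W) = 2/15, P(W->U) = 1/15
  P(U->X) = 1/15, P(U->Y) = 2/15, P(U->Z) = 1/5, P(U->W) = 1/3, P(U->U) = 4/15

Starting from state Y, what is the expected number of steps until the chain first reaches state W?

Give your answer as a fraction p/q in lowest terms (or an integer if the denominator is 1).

Answer: 335/104

Derivation:
Let h_i = expected steps to first reach W from state i.
Boundary: h_W = 0.
First-step equations for the other states:
  h_X = 1 + 2/15*h_X + 1/5*h_Y + 1/15*h_Z + 2/5*h_W + 1/5*h_U
  h_Y = 1 + 2/15*h_X + 2/15*h_Y + 1/3*h_Z + 1/5*h_W + 1/5*h_U
  h_Z = 1 + 1/5*h_X + 2/15*h_Y + 1/15*h_Z + 7/15*h_W + 2/15*h_U
  h_U = 1 + 1/15*h_X + 2/15*h_Y + 1/5*h_Z + 1/3*h_W + 4/15*h_U

Substituting h_W = 0 and rearranging gives the linear system (I - Q) h = 1:
  [13/15, -1/5, -1/15, -1/5] . (h_X, h_Y, h_Z, h_U) = 1
  [-2/15, 13/15, -1/3, -1/5] . (h_X, h_Y, h_Z, h_U) = 1
  [-1/5, -2/15, 14/15, -2/15] . (h_X, h_Y, h_Z, h_U) = 1
  [-1/15, -2/15, -1/5, 11/15] . (h_X, h_Y, h_Z, h_U) = 1

Solving yields:
  h_X = 287/104
  h_Y = 335/104
  h_Z = 1055/416
  h_U = 1203/416

Starting state is Y, so the expected hitting time is h_Y = 335/104.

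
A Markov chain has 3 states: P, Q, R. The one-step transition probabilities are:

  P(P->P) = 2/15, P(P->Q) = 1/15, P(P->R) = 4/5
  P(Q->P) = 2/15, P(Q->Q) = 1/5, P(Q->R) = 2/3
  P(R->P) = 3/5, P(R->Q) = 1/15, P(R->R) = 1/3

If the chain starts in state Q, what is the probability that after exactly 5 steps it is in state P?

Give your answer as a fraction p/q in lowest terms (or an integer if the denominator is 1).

Computing P^5 by repeated multiplication:
P^1 =
  P: [2/15, 1/15, 4/5]
  Q: [2/15, 1/5, 2/3]
  R: [3/5, 1/15, 1/3]
P^2 =
  P: [38/75, 17/225, 94/225]
  Q: [4/9, 7/75, 104/225]
  R: [13/45, 17/225, 143/225]
P^3 =
  P: [1108/3375, 259/3375, 2008/3375]
  Q: [1178/3375, 89/1125, 386/675]
  R: [1451/3375, 259/3375, 37/75]
P^4 =
  P: [20806/50625, 3893/50625, 8642/16875]
  Q: [4052/10125, 1303/16875, 26456/50625]
  R: [409/1125, 3893/50625, 28327/50625]
P^5 =
  P: [94244/253125, 58411/759375, 418232/759375]
  Q: [286442/759375, 19481/253125, 82898/151875]
  R: [299539/759375, 58411/759375, 16057/30375]

(P^5)[Q -> P] = 286442/759375

Answer: 286442/759375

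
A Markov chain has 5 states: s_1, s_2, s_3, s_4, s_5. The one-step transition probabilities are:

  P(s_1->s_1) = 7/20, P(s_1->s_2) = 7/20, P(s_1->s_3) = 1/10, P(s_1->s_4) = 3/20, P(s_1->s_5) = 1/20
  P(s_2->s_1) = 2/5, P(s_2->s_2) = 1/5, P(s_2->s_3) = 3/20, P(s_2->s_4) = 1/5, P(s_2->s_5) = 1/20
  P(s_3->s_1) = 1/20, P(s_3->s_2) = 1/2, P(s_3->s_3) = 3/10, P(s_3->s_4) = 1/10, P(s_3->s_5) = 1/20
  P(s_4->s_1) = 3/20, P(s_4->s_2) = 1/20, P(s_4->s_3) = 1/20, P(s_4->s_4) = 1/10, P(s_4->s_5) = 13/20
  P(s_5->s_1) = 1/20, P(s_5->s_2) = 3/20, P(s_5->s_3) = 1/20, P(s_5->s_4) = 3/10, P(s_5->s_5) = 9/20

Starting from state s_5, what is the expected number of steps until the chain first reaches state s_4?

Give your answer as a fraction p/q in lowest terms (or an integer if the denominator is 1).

Let h_i = expected steps to first reach s_4 from state i.
Boundary: h_s_4 = 0.
First-step equations for the other states:
  h_s_1 = 1 + 7/20*h_s_1 + 7/20*h_s_2 + 1/10*h_s_3 + 3/20*h_s_4 + 1/20*h_s_5
  h_s_2 = 1 + 2/5*h_s_1 + 1/5*h_s_2 + 3/20*h_s_3 + 1/5*h_s_4 + 1/20*h_s_5
  h_s_3 = 1 + 1/20*h_s_1 + 1/2*h_s_2 + 3/10*h_s_3 + 1/10*h_s_4 + 1/20*h_s_5
  h_s_5 = 1 + 1/20*h_s_1 + 3/20*h_s_2 + 1/20*h_s_3 + 3/10*h_s_4 + 9/20*h_s_5

Substituting h_s_4 = 0 and rearranging gives the linear system (I - Q) h = 1:
  [13/20, -7/20, -1/10, -1/20] . (h_s_1, h_s_2, h_s_3, h_s_5) = 1
  [-2/5, 4/5, -3/20, -1/20] . (h_s_1, h_s_2, h_s_3, h_s_5) = 1
  [-1/20, -1/2, 7/10, -1/20] . (h_s_1, h_s_2, h_s_3, h_s_5) = 1
  [-1/20, -3/20, -1/20, 11/20] . (h_s_1, h_s_2, h_s_3, h_s_5) = 1

Solving yields:
  h_s_1 = 3504/599
  h_s_2 = 3360/599
  h_s_3 = 3696/599
  h_s_5 = 2660/599

Starting state is s_5, so the expected hitting time is h_s_5 = 2660/599.

Answer: 2660/599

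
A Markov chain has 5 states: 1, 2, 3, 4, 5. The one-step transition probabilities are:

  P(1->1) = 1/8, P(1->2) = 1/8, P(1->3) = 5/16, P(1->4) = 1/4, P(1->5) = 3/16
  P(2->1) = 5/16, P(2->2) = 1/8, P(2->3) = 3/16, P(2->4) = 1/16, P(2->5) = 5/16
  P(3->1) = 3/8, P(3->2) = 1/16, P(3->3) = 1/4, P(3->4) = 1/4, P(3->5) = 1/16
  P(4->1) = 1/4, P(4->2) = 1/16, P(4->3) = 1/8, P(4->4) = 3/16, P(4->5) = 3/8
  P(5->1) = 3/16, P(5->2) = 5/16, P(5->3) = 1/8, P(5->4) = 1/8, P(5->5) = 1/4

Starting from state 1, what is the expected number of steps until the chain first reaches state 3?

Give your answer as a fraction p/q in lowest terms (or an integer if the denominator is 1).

Answer: 32416/6839

Derivation:
Let h_i = expected steps to first reach 3 from state i.
Boundary: h_3 = 0.
First-step equations for the other states:
  h_1 = 1 + 1/8*h_1 + 1/8*h_2 + 5/16*h_3 + 1/4*h_4 + 3/16*h_5
  h_2 = 1 + 5/16*h_1 + 1/8*h_2 + 3/16*h_3 + 1/16*h_4 + 5/16*h_5
  h_4 = 1 + 1/4*h_1 + 1/16*h_2 + 1/8*h_3 + 3/16*h_4 + 3/8*h_5
  h_5 = 1 + 3/16*h_1 + 5/16*h_2 + 1/8*h_3 + 1/8*h_4 + 1/4*h_5

Substituting h_3 = 0 and rearranging gives the linear system (I - Q) h = 1:
  [7/8, -1/8, -1/4, -3/16] . (h_1, h_2, h_4, h_5) = 1
  [-5/16, 7/8, -1/16, -5/16] . (h_1, h_2, h_4, h_5) = 1
  [-1/4, -1/16, 13/16, -3/8] . (h_1, h_2, h_4, h_5) = 1
  [-3/16, -5/16, -1/8, 3/4] . (h_1, h_2, h_4, h_5) = 1

Solving yields:
  h_1 = 32416/6839
  h_2 = 36016/6839
  h_4 = 39040/6839
  h_5 = 38736/6839

Starting state is 1, so the expected hitting time is h_1 = 32416/6839.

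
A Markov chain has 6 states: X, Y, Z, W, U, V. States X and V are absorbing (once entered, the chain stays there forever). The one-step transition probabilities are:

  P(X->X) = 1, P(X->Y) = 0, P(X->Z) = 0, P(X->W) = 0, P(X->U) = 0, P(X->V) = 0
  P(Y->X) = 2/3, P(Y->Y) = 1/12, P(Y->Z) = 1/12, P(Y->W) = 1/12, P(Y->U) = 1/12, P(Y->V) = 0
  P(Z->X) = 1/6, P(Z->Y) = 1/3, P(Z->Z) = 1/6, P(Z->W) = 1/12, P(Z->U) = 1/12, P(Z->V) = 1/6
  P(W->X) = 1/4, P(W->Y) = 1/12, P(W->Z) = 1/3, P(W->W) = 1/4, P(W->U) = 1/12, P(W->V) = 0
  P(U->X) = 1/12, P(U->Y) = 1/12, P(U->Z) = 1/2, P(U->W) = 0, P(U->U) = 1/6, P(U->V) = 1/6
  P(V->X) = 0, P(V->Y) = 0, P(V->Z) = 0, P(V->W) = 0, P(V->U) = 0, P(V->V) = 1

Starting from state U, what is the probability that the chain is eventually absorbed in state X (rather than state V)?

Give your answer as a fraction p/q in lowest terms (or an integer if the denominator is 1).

Let a_i = P(absorbed in X | start in state i).
Boundary conditions: a_X = 1, a_V = 0.
For each transient state i, a_i = sum_j P(i->j) * a_j:
  a_Y = 2/3*a_X + 1/12*a_Y + 1/12*a_Z + 1/12*a_W + 1/12*a_U + 0*a_V
  a_Z = 1/6*a_X + 1/3*a_Y + 1/6*a_Z + 1/12*a_W + 1/12*a_U + 1/6*a_V
  a_W = 1/4*a_X + 1/12*a_Y + 1/3*a_Z + 1/4*a_W + 1/12*a_U + 0*a_V
  a_U = 1/12*a_X + 1/12*a_Y + 1/2*a_Z + 0*a_W + 1/6*a_U + 1/6*a_V

Substituting a_X = 1 and a_V = 0, rearrange to (I - Q) a = r where r[i] = P(i -> X):
  [11/12, -1/12, -1/12, -1/12] . (a_Y, a_Z, a_W, a_U) = 2/3
  [-1/3, 5/6, -1/12, -1/12] . (a_Y, a_Z, a_W, a_U) = 1/6
  [-1/12, -1/3, 3/4, -1/12] . (a_Y, a_Z, a_W, a_U) = 1/4
  [-1/12, -1/2, 0, 5/6] . (a_Y, a_Z, a_W, a_U) = 1/12

Solving yields:
  a_Y = 361/391
  a_Z = 279/391
  a_W = 1607/1955
  a_U = 1213/1955

Starting state is U, so the absorption probability is a_U = 1213/1955.

Answer: 1213/1955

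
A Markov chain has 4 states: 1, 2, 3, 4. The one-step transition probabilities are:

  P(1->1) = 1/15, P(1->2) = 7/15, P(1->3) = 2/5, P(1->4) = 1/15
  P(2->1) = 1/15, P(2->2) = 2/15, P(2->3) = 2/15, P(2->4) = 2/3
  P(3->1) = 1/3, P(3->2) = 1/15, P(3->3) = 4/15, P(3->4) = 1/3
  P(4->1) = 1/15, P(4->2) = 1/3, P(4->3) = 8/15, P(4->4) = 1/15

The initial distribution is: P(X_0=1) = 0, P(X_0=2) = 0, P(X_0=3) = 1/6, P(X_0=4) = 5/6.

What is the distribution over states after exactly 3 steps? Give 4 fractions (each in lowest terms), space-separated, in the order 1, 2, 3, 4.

Answer: 1411/10125 2581/10125 10/27 2383/10125

Derivation:
Propagating the distribution step by step (d_{t+1} = d_t * P):
d_0 = (1=0, 2=0, 3=1/6, 4=5/6)
  d_1[1] = 0*1/15 + 0*1/15 + 1/6*1/3 + 5/6*1/15 = 1/9
  d_1[2] = 0*7/15 + 0*2/15 + 1/6*1/15 + 5/6*1/3 = 13/45
  d_1[3] = 0*2/5 + 0*2/15 + 1/6*4/15 + 5/6*8/15 = 22/45
  d_1[4] = 0*1/15 + 0*2/3 + 1/6*1/3 + 5/6*1/15 = 1/9
d_1 = (1=1/9, 2=13/45, 3=22/45, 4=1/9)
  d_2[1] = 1/9*1/15 + 13/45*1/15 + 22/45*1/3 + 1/9*1/15 = 133/675
  d_2[2] = 1/9*7/15 + 13/45*2/15 + 22/45*1/15 + 1/9*1/3 = 4/25
  d_2[3] = 1/9*2/5 + 13/45*2/15 + 22/45*4/15 + 1/9*8/15 = 184/675
  d_2[4] = 1/9*1/15 + 13/45*2/3 + 22/45*1/3 + 1/9*1/15 = 10/27
d_2 = (1=133/675, 2=4/25, 3=184/675, 4=10/27)
  d_3[1] = 133/675*1/15 + 4/25*1/15 + 184/675*1/3 + 10/27*1/15 = 1411/10125
  d_3[2] = 133/675*7/15 + 4/25*2/15 + 184/675*1/15 + 10/27*1/3 = 2581/10125
  d_3[3] = 133/675*2/5 + 4/25*2/15 + 184/675*4/15 + 10/27*8/15 = 10/27
  d_3[4] = 133/675*1/15 + 4/25*2/3 + 184/675*1/3 + 10/27*1/15 = 2383/10125
d_3 = (1=1411/10125, 2=2581/10125, 3=10/27, 4=2383/10125)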